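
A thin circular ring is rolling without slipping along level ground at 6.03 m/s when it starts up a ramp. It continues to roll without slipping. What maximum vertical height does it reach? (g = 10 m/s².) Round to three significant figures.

Here I = MR², so the shape factor k = I/(MR²) = 1.
Pure rolling means v = ωR; then KE = ½Mv² + ½I(v/R)² = ½(1+k)Mv² = Mv².
All of this converts to potential energy at the highest point: Mv₀² = Mgh.
Thus h = (1+k)v₀²/(2g) = 2 × 6.03² / (2 × 10) ≈ 3.64 m.

h ≈ 3.64 m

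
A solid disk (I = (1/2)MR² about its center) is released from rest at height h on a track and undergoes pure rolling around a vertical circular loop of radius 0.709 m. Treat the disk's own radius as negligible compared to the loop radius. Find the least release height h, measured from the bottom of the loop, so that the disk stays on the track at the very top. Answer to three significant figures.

The moment of inertia is (1/2)MR², giving k ≡ I/(MR²) = 0.5.
At the top, contact is just lost when gravity alone supplies the centripetal force: Mg = Mv_top²/r, i.e. v_top² = gr.
With ω = v/R, the kinetic energy at speed v is ½(1+k)Mv² = (3/4)Mv².
Energy conservation from release (height h) to the top (height 2r): Mgh = Mg(2r) + (3/4)M·gr.
Thus h_min = 2r + (1+k)r/2 = r(2 + 1.5/2) = 0.709 × 2.75 ≈ 1.95 m.

h_min ≈ 1.95 m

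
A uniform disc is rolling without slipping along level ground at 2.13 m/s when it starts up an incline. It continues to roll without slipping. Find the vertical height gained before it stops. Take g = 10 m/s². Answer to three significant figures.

h ≈ 0.340 m

Here I = (1/2)MR², so the shape factor k = I/(MR²) = 0.5.
Pure rolling means v = ωR; then KE = ½Mv² + ½I(v/R)² = ½(1+k)Mv² = (3/4)Mv².
At the top the kinetic energy is zero, so (3/4)Mv₀² = Mgh.
Thus h = (1+k)v₀²/(2g) = 1.5 × 2.13² / (2 × 10) ≈ 0.340 m.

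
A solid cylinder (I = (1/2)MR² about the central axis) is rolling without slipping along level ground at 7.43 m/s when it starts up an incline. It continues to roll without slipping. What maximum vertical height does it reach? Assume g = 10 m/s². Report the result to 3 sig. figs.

With I = (1/2)MR², the ratio k = I/(MR²) is 0.5.
Rolling without slipping gives ω = v/R, so the total kinetic energy is ½Mv² + ½Iω² = ½(1+k)Mv² = (3/4)Mv².
At the top the kinetic energy is zero, so (3/4)Mv₀² = Mgh.
Thus h = (1+k)v₀²/(2g) = 1.5 × 7.43² / (2 × 10) ≈ 4.14 m.

h ≈ 4.14 m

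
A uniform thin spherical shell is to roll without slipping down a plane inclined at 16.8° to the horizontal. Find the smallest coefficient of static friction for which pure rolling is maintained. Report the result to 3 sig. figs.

The moment of inertia is (2/3)MR², giving k ≡ I/(MR²) = 2/3.
Along the incline Mg sinθ − f = Ma, and torque about the center fR = Iα = kMR²(a/R) gives f = kMa.
These give a = g sinθ/(1+k) and the required friction f = kMg sinθ/(1+k).
With N = Mg cosθ, the no-slip condition f ≤ μN gives μ_min = f/N = k tanθ/(1+k).
μ_min = (2/3) × tan16.8° / 1.667 ≈ 0.121.

μ_min ≈ 0.121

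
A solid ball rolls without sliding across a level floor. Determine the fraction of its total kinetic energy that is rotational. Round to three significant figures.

fraction ≈ 0.286

The moment of inertia is (2/5)MR², giving k ≡ I/(MR²) = 0.4.
With ω = v/R, KE_trans = ½Mv² and KE_rot = ½Iω² = ½kMv², so KE_total = ½(1+k)Mv².
The rotational fraction is therefore k/(1+k) = 0.4/1.4 ≈ 0.286.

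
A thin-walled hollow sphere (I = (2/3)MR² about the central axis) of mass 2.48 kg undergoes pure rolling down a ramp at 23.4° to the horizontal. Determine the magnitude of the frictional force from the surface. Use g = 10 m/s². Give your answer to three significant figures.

f ≈ 3.94 N

For this body I = (2/3)MR², i.e. k = I/(MR²) = 2/3.
Along the incline Mg sinθ − f = Ma, and torque about the center fR = Iα = kMR²(a/R) gives f = kMa.
Combining, a = g sinθ/(1+k) and f = kMa = kMg sinθ/(1+k).
f = (2/3) × 2.48 × 10 × sin23.4° / 1.667 ≈ 3.94 N.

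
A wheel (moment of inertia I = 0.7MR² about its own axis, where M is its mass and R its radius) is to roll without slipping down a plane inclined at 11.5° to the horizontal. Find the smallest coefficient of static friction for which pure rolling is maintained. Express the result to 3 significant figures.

With I = 0.7MR², the ratio k = I/(MR²) is 0.7.
Translational: Mg sinθ − f = Ma. Rotational about the CM: fR = Iα = kMRa, so f = kMa.
These give a = g sinθ/(1+k) and the required friction f = kMg sinθ/(1+k).
The normal force is N = Mg cosθ, so μ_min = f/N = k tanθ/(1+k).
μ_min = 0.7 × tan11.5° / 1.7 ≈ 0.0838.

μ_min ≈ 0.0838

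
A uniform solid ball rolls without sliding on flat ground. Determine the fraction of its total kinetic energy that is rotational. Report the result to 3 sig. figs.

Here I = (2/5)MR², so the shape factor k = I/(MR²) = 0.4.
With ω = v/R, KE_trans = ½Mv² and KE_rot = ½Iω² = ½kMv², so KE_total = ½(1+k)Mv².
The rotational fraction is therefore k/(1+k) = 0.4/1.4 ≈ 0.286.

fraction ≈ 0.286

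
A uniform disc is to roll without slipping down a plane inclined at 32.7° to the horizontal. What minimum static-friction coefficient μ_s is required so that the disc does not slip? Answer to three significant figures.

μ_min ≈ 0.214

The moment of inertia is (1/2)MR², giving k ≡ I/(MR²) = 0.5.
Newton's second law down the slope: Mg sinθ − f = Ma. The torque equation fR = Iα (with α = a/R) gives f = kMa.
These give a = g sinθ/(1+k) and the required friction f = kMg sinθ/(1+k).
The normal force is N = Mg cosθ, so μ_min = f/N = k tanθ/(1+k).
μ_min = 0.5 × tan32.7° / 1.5 ≈ 0.214.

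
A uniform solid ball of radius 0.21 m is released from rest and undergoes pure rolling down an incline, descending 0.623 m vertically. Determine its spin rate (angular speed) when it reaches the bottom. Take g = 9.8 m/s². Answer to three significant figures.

For this body I = (2/5)MR², i.e. k = I/(MR²) = 0.4.
Since it rolls without slipping, ω = v/R and KE = ½Mv² + ½Iω² = ½(1+k)Mv² = (7/10)Mv².
Energy conservation Mgh = ½(1+k)Mv² gives v = √(2gh/(1+k)) = √(2 × 9.8 × 0.623 / 1.4) = 2.953 m/s.
The angular speed follows from ω = v/R = 2.953/0.21 ≈ 14.1 rad/s.

ω ≈ 14.1 rad/s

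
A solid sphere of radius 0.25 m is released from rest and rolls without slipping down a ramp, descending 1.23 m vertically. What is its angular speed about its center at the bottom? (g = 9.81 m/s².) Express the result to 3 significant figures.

ω ≈ 16.6 rad/s

Here I = (2/5)MR², so the shape factor k = I/(MR²) = 0.4.
The rolling condition ω = v/R makes the rotational term ½I(v/R)² = ½kMv², so KE_total = ½(1+k)Mv² = (7/10)Mv².
Energy conservation Mgh = ½(1+k)Mv² gives v = √(2gh/(1+k)) = √(2 × 9.81 × 1.23 / 1.4) = 4.152 m/s.
The angular speed follows from ω = v/R = 4.152/0.25 ≈ 16.6 rad/s.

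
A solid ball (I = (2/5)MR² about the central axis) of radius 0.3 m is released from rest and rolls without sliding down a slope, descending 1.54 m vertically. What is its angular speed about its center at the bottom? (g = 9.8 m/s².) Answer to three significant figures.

ω ≈ 15.5 rad/s

For this body I = (2/5)MR², i.e. k = I/(MR²) = 0.4.
Since it rolls without slipping, ω = v/R and KE = ½Mv² + ½Iω² = ½(1+k)Mv² = (7/10)Mv².
Energy conservation Mgh = ½(1+k)Mv² gives v = √(2gh/(1+k)) = √(2 × 9.8 × 1.54 / 1.4) = 4.643 m/s.
Then ω = v/R = 4.643 / 0.3 ≈ 15.5 rad/s.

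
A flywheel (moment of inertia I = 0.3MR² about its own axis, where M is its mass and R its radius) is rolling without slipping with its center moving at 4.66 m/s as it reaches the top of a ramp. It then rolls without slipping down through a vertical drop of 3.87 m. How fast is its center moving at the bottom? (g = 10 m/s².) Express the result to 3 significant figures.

v ≈ 9.01 m/s

Here I = 0.3MR², so the shape factor k = I/(MR²) = 0.3.
Rolling without slipping gives ω = v/R, so the total kinetic energy is ½Mv² + ½Iω² = ½(1+k)Mv² = (13/20)Mv².
Conserving energy between top and bottom: (13/20)Mv² = (13/20)Mv₀² + Mgh, hence v² = v₀² + 2gh/(1+k).
v = √(4.66² + 2×10×3.87/1.3) = √81.25 ≈ 9.01 m/s.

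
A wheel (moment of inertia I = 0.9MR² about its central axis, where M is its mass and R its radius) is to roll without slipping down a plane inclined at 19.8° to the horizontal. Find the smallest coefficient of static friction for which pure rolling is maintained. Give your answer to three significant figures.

μ_min ≈ 0.171

For this body I = 0.9MR², i.e. k = I/(MR²) = 0.9.
Translational: Mg sinθ − f = Ma. Rotational about the CM: fR = Iα = kMRa, so f = kMa.
These give a = g sinθ/(1+k) and the required friction f = kMg sinθ/(1+k).
With N = Mg cosθ, the no-slip condition f ≤ μN gives μ_min = f/N = k tanθ/(1+k).
μ_min = 0.9 × tan19.8° / 1.9 ≈ 0.171.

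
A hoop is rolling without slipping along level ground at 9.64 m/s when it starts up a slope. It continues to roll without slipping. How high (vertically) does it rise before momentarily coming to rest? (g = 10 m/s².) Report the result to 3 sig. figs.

h ≈ 9.29 m

Here I = MR², so the shape factor k = I/(MR²) = 1.
Since it rolls without slipping, ω = v/R and KE = ½Mv² + ½Iω² = ½(1+k)Mv² = Mv².
All of this converts to potential energy at the highest point: Mv₀² = Mgh.
Thus h = (1+k)v₀²/(2g) = 2 × 9.64² / (2 × 10) ≈ 9.29 m.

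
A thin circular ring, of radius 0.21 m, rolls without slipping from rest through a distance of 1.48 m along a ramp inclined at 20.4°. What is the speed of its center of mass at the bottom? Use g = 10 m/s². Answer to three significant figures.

For this body I = MR², i.e. k = I/(MR²) = 1.
Since it rolls without slipping, ω = v/R and KE = ½Mv² + ½Iω² = ½(1+k)Mv² = Mv².
The vertical drop is h = L sinθ = 1.48 × sin20.4° = 0.5159 m.
Energy conservation: Mgh = Mv², so v = √(2gh/(1+k)) = √(2 × 10 × 0.5159 / 2) ≈ 2.27 m/s.

v ≈ 2.27 m/s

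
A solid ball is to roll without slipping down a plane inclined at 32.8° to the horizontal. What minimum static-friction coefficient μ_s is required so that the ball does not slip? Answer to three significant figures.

The moment of inertia is (2/5)MR², giving k ≡ I/(MR²) = 0.4.
Newton's second law down the slope: Mg sinθ − f = Ma. The torque equation fR = Iα (with α = a/R) gives f = kMa.
These give a = g sinθ/(1+k) and the required friction f = kMg sinθ/(1+k).
The normal force is N = Mg cosθ, so μ_min = f/N = k tanθ/(1+k).
μ_min = 0.4 × tan32.8° / 1.4 ≈ 0.184.

μ_min ≈ 0.184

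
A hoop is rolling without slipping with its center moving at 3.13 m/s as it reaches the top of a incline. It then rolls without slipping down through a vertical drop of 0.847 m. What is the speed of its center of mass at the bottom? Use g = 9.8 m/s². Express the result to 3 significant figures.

v ≈ 4.25 m/s

With I = MR², the ratio k = I/(MR²) is 1.
The rolling condition ω = v/R makes the rotational term ½I(v/R)² = ½kMv², so KE_total = ½(1+k)Mv² = Mv².
Conserving energy between top and bottom: Mv² = Mv₀² + Mgh, hence v² = v₀² + 2gh/(1+k).
v = √(3.13² + 2×9.8×0.847/2) = √18.1 ≈ 4.25 m/s.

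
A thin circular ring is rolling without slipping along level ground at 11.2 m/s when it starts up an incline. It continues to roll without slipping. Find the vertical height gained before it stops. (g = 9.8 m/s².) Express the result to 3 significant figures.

For this body I = MR², i.e. k = I/(MR²) = 1.
The rolling condition ω = v/R makes the rotational term ½I(v/R)² = ½kMv², so KE_total = ½(1+k)Mv² = Mv².
At the top the kinetic energy is zero, so Mv₀² = Mgh.
Thus h = (1+k)v₀²/(2g) = 2 × 11.2² / (2 × 9.8) ≈ 12.8 m.

h ≈ 12.8 m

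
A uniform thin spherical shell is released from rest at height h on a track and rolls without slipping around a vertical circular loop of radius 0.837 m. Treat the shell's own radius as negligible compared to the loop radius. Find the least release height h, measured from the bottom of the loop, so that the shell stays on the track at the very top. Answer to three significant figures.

h_min ≈ 2.37 m

For this body I = (2/3)MR², i.e. k = I/(MR²) = 2/3.
At the top of the loop, the minimum-contact condition is Mg = Mv_top²/r, so v_top² = gr.
With ω = v/R, the kinetic energy at speed v is ½(1+k)Mv² = (5/6)Mv².
Energy conservation from release (height h) to the top (height 2r): Mgh = Mg(2r) + (5/6)M·gr.
Thus h_min = 2r + (1+k)r/2 = r(2 + 1.667/2) = 0.837 × 2.833 ≈ 2.37 m.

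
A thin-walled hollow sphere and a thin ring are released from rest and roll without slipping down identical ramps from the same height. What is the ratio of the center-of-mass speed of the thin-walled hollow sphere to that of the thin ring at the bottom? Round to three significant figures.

v_ratio ≈ 1.10

Each satisfies Mgh = ½(1+k)Mv² with k = I/(MR²), so v ∝ 1/√(1+k).
For the thin-walled hollow sphere k = 2/3; for the thin ring k = 1.
v₁/v₂ = √((1+k₂)/(1+k₁)) = √(2/1.667) ≈ 1.10.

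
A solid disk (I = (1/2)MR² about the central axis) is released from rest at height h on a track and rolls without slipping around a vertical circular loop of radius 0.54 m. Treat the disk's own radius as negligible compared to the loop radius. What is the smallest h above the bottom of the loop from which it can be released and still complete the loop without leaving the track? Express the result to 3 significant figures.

Here I = (1/2)MR², so the shape factor k = I/(MR²) = 0.5.
At the top of the loop, the minimum-contact condition is Mg = Mv_top²/r, so v_top² = gr.
With ω = v/R, the kinetic energy at speed v is ½(1+k)Mv² = (3/4)Mv².
Energy conservation from release (height h) to the top (height 2r): Mgh = Mg(2r) + (3/4)M·gr.
Thus h_min = 2r + (1+k)r/2 = r(2 + 1.5/2) = 0.54 × 2.75 ≈ 1.49 m.

h_min ≈ 1.49 m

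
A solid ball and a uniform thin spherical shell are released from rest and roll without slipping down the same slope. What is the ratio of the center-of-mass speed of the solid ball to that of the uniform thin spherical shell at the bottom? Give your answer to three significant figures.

v_ratio ≈ 1.09

Each satisfies Mgh = ½(1+k)Mv² with k = I/(MR²), so v ∝ 1/√(1+k).
For the solid ball k = 0.4; for the uniform thin spherical shell k = 2/3.
v₁/v₂ = √((1+k₂)/(1+k₁)) = √(1.667/1.4) ≈ 1.09.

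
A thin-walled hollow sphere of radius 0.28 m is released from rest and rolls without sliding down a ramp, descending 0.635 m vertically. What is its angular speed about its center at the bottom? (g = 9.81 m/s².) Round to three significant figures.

ω ≈ 9.76 rad/s

The moment of inertia is (2/3)MR², giving k ≡ I/(MR²) = 2/3.
Since it rolls without slipping, ω = v/R and KE = ½Mv² + ½Iω² = ½(1+k)Mv² = (5/6)Mv².
Energy conservation Mgh = ½(1+k)Mv² gives v = √(2gh/(1+k)) = √(2 × 9.81 × 0.635 / 1.667) = 2.734 m/s.
The angular speed follows from ω = v/R = 2.734/0.28 ≈ 9.76 rad/s.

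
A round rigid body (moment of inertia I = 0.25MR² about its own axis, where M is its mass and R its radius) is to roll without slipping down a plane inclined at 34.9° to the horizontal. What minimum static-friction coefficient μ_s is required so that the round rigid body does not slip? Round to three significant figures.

μ_min ≈ 0.140

Here I = 0.25MR², so the shape factor k = I/(MR²) = 0.25.
Newton's second law down the slope: Mg sinθ − f = Ma. The torque equation fR = Iα (with α = a/R) gives f = kMa.
These give a = g sinθ/(1+k) and the required friction f = kMg sinθ/(1+k).
The normal force is N = Mg cosθ, so μ_min = f/N = k tanθ/(1+k).
μ_min = 0.25 × tan34.9° / 1.25 ≈ 0.140.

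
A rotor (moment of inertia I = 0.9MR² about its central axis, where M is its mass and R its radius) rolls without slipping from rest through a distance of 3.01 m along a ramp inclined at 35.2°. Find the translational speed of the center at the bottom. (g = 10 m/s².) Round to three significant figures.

v ≈ 4.27 m/s

Here I = 0.9MR², so the shape factor k = I/(MR²) = 0.9.
Rolling without slipping gives ω = v/R, so the total kinetic energy is ½Mv² + ½Iω² = ½(1+k)Mv² = (19/20)Mv².
The vertical drop is h = L sinθ = 3.01 × sin35.2° = 1.735 m.
Energy conservation: Mgh = (19/20)Mv², so v = √(2gh/(1+k)) = √(2 × 10 × 1.735 / 1.9) ≈ 4.27 m/s.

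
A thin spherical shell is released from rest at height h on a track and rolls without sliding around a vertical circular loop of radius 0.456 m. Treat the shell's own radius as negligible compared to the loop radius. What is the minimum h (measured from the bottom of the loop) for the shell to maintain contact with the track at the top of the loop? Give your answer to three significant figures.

h_min ≈ 1.29 m

Here I = (2/3)MR², so the shape factor k = I/(MR²) = 2/3.
At the top of the loop, the minimum-contact condition is Mg = Mv_top²/r, so v_top² = gr.
With ω = v/R, the kinetic energy at speed v is ½(1+k)Mv² = (5/6)Mv².
Energy conservation from release (height h) to the top (height 2r): Mgh = Mg(2r) + (5/6)M·gr.
Thus h_min = 2r + (1+k)r/2 = r(2 + 1.667/2) = 0.456 × 2.833 ≈ 1.29 m.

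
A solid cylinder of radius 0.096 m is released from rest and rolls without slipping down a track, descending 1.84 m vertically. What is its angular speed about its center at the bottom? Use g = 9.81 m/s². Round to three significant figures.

ω ≈ 51.1 rad/s

For this body I = (1/2)MR², i.e. k = I/(MR²) = 0.5.
The rolling condition ω = v/R makes the rotational term ½I(v/R)² = ½kMv², so KE_total = ½(1+k)Mv² = (3/4)Mv².
Energy conservation Mgh = ½(1+k)Mv² gives v = √(2gh/(1+k)) = √(2 × 9.81 × 1.84 / 1.5) = 4.906 m/s.
The angular speed follows from ω = v/R = 4.906/0.096 ≈ 51.1 rad/s.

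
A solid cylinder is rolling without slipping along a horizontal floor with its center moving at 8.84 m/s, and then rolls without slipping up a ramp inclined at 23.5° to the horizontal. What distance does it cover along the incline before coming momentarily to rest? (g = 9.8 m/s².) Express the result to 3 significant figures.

For this body I = (1/2)MR², i.e. k = I/(MR²) = 0.5.
The rolling condition ω = v/R makes the rotational term ½I(v/R)² = ½kMv², so KE_total = ½(1+k)Mv² = (3/4)Mv².
Setting this equal to Mgh gives the vertical rise h = (1+k)v₀²/(2g) = 1.5×8.84²/(2×9.8) = 5.981 m.
The distance along the slope is d = h/sinθ = 5.981/sin23.5° ≈ 15.0 m.

d ≈ 15.0 m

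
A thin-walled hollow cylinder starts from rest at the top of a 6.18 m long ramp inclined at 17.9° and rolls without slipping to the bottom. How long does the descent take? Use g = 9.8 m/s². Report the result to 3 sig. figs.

t ≈ 2.86 s

With I = MR², the ratio k = I/(MR²) is 1.
Translational: Mg sinθ − f = Ma. Rotational about the CM: fR = Iα = kMRa, so f = kMa.
Hence a = g sinθ/(1+k) = 9.8×sin17.9°/2 = 1.506 m/s².
Starting from rest, L = ½at², so t = √(2L/a) = √(2×6.18/1.506) ≈ 2.86 s.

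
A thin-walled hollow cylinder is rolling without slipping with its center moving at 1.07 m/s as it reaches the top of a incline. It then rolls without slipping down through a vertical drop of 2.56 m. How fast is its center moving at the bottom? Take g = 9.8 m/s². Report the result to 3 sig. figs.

With I = MR², the ratio k = I/(MR²) is 1.
Rolling without slipping gives ω = v/R, so the total kinetic energy is ½Mv² + ½Iω² = ½(1+k)Mv² = Mv².
Energy conservation: Mv₀² + Mgh = Mv², so v² = v₀² + 2gh/(1+k).
v = √(1.07² + 2×9.8×2.56/2) = √26.23 ≈ 5.12 m/s.

v ≈ 5.12 m/s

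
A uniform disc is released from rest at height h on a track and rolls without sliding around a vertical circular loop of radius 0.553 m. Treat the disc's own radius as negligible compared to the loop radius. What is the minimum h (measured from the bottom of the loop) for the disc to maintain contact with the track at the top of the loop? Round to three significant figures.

h_min ≈ 1.52 m

Here I = (1/2)MR², so the shape factor k = I/(MR²) = 0.5.
At the top, contact is just lost when gravity alone supplies the centripetal force: Mg = Mv_top²/r, i.e. v_top² = gr.
With ω = v/R, the kinetic energy at speed v is ½(1+k)Mv² = (3/4)Mv².
Energy conservation from release (height h) to the top (height 2r): Mgh = Mg(2r) + (3/4)M·gr.
Thus h_min = 2r + (1+k)r/2 = r(2 + 1.5/2) = 0.553 × 2.75 ≈ 1.52 m.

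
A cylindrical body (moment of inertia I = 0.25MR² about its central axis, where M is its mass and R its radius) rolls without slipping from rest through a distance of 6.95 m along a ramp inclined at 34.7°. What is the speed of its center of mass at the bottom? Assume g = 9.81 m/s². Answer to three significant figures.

v ≈ 7.88 m/s

With I = 0.25MR², the ratio k = I/(MR²) is 0.25.
Rolling without slipping gives ω = v/R, so the total kinetic energy is ½Mv² + ½Iω² = ½(1+k)Mv² = (5/8)Mv².
The vertical drop is h = L sinθ = 6.95 × sin34.7° = 3.956 m.
Energy conservation: Mgh = (5/8)Mv², so v = √(2gh/(1+k)) = √(2 × 9.81 × 3.956 / 1.25) ≈ 7.88 m/s.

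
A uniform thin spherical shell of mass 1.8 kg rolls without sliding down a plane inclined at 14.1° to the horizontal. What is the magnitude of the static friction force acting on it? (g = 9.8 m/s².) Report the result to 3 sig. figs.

The moment of inertia is (2/3)MR², giving k ≡ I/(MR²) = 2/3.
Along the incline Mg sinθ − f = Ma, and torque about the center fR = Iα = kMR²(a/R) gives f = kMa.
Combining, a = g sinθ/(1+k) and f = kMa = kMg sinθ/(1+k).
f = (2/3) × 1.8 × 9.8 × sin14.1° / 1.667 ≈ 1.72 N.

f ≈ 1.72 N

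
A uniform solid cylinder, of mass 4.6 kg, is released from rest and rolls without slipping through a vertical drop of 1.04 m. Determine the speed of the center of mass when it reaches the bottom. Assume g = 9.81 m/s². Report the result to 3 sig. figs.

The moment of inertia is (1/2)MR², giving k ≡ I/(MR²) = 0.5.
Since it rolls without slipping, ω = v/R and KE = ½Mv² + ½Iω² = ½(1+k)Mv² = (3/4)Mv².
Setting Mgh = (3/4)Mv² gives v = √(2gh/(1+k)) = √(2·9.81·1.04/1.5) ≈ 3.69 m/s.

v ≈ 3.69 m/s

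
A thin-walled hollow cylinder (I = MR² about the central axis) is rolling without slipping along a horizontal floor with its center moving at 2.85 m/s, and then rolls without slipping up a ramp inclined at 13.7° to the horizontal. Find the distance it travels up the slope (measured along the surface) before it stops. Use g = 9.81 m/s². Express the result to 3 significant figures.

d ≈ 3.50 m

For this body I = MR², i.e. k = I/(MR²) = 1.
The rolling condition ω = v/R makes the rotational term ½I(v/R)² = ½kMv², so KE_total = ½(1+k)Mv² = Mv².
Setting this equal to Mgh gives the vertical rise h = (1+k)v₀²/(2g) = 2×2.85²/(2×9.81) = 0.828 m.
Along the incline, d = h/sinθ = 0.828/sin13.7° ≈ 3.50 m.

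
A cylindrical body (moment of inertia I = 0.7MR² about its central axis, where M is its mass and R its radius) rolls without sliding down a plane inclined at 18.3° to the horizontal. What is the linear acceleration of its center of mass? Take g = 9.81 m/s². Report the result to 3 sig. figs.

The moment of inertia is 0.7MR², giving k ≡ I/(MR²) = 0.7.
Newton's second law down the slope: Mg sinθ − f = Ma. The torque equation fR = Iα (with α = a/R) gives f = kMa.
Eliminating f: Mg sinθ = (1+k)Ma, so a = g sinθ/(1+k) = 9.81 × sin18.3° / 1.7 ≈ 1.81 m/s².

a ≈ 1.81 m/s²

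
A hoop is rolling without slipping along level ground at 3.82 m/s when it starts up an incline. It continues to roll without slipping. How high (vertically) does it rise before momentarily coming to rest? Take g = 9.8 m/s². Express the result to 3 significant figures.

h ≈ 1.49 m

For this body I = MR², i.e. k = I/(MR²) = 1.
Rolling without slipping gives ω = v/R, so the total kinetic energy is ½Mv² + ½Iω² = ½(1+k)Mv² = Mv².
At the top the kinetic energy is zero, so Mv₀² = Mgh.
Thus h = (1+k)v₀²/(2g) = 2 × 3.82² / (2 × 9.8) ≈ 1.49 m.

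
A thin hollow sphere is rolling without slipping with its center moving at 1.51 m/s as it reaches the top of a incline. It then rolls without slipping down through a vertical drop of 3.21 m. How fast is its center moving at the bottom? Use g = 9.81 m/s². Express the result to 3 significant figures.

v ≈ 6.33 m/s

Here I = (2/3)MR², so the shape factor k = I/(MR²) = 2/3.
Rolling without slipping gives ω = v/R, so the total kinetic energy is ½Mv² + ½Iω² = ½(1+k)Mv² = (5/6)Mv².
Energy conservation: (5/6)Mv₀² + Mgh = (5/6)Mv², so v² = v₀² + 2gh/(1+k).
v = √(1.51² + 2×9.81×3.21/1.667) = √40.07 ≈ 6.33 m/s.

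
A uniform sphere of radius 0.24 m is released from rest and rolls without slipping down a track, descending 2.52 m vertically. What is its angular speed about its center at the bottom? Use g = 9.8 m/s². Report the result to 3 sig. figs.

The moment of inertia is (2/5)MR², giving k ≡ I/(MR²) = 0.4.
The rolling condition ω = v/R makes the rotational term ½I(v/R)² = ½kMv², so KE_total = ½(1+k)Mv² = (7/10)Mv².
Energy conservation Mgh = ½(1+k)Mv² gives v = √(2gh/(1+k)) = √(2 × 9.8 × 2.52 / 1.4) = 5.94 m/s.
The angular speed follows from ω = v/R = 5.94/0.24 ≈ 24.7 rad/s.

ω ≈ 24.7 rad/s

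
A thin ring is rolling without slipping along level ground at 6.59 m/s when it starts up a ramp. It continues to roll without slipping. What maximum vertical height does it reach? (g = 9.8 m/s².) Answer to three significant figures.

h ≈ 4.43 m

The moment of inertia is MR², giving k ≡ I/(MR²) = 1.
Rolling without slipping gives ω = v/R, so the total kinetic energy is ½Mv² + ½Iω² = ½(1+k)Mv² = Mv².
At the top the kinetic energy is zero, so Mv₀² = Mgh.
Thus h = (1+k)v₀²/(2g) = 2 × 6.59² / (2 × 9.8) ≈ 4.43 m.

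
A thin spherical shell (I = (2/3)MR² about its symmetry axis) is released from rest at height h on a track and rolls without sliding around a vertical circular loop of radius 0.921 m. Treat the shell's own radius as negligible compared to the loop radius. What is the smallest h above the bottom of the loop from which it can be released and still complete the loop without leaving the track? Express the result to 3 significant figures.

h_min ≈ 2.61 m

Here I = (2/3)MR², so the shape factor k = I/(MR²) = 2/3.
At the top, contact is just lost when gravity alone supplies the centripetal force: Mg = Mv_top²/r, i.e. v_top² = gr.
With ω = v/R, the kinetic energy at speed v is ½(1+k)Mv² = (5/6)Mv².
Energy conservation from release (height h) to the top (height 2r): Mgh = Mg(2r) + (5/6)M·gr.
Thus h_min = 2r + (1+k)r/2 = r(2 + 1.667/2) = 0.921 × 2.833 ≈ 2.61 m.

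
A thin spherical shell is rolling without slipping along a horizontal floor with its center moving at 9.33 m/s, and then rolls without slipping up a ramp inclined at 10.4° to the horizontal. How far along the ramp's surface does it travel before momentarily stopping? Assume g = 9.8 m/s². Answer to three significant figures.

With I = (2/3)MR², the ratio k = I/(MR²) is 2/3.
Since it rolls without slipping, ω = v/R and KE = ½Mv² + ½Iω² = ½(1+k)Mv² = (5/6)Mv².
Setting this equal to Mgh gives the vertical rise h = (1+k)v₀²/(2g) = 1.667×9.33²/(2×9.8) = 7.402 m.
Along the incline, d = h/sinθ = 7.402/sin10.4° ≈ 41.0 m.

d ≈ 41.0 m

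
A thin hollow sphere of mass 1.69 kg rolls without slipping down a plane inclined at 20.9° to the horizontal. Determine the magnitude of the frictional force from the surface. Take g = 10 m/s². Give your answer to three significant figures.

The moment of inertia is (2/3)MR², giving k ≡ I/(MR²) = 2/3.
Newton's second law down the slope: Mg sinθ − f = Ma. The torque equation fR = Iα (with α = a/R) gives f = kMa.
Combining, a = g sinθ/(1+k) and f = kMa = kMg sinθ/(1+k).
f = (2/3) × 1.69 × 10 × sin20.9° / 1.667 ≈ 2.41 N.

f ≈ 2.41 N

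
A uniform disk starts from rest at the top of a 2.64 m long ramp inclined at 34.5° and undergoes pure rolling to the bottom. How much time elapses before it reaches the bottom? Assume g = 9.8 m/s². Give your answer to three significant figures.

t ≈ 1.19 s

With I = (1/2)MR², the ratio k = I/(MR²) is 0.5.
Translational: Mg sinθ − f = Ma. Rotational about the CM: fR = Iα = kMRa, so f = kMa.
Hence a = g sinθ/(1+k) = 9.8×sin34.5°/1.5 = 3.701 m/s².
Starting from rest, L = ½at², so t = √(2L/a) = √(2×2.64/3.701) ≈ 1.19 s.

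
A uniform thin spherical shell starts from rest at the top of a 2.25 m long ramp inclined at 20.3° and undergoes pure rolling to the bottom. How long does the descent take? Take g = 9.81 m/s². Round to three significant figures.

With I = (2/3)MR², the ratio k = I/(MR²) is 2/3.
Translational: Mg sinθ − f = Ma. Rotational about the CM: fR = Iα = kMRa, so f = kMa.
Hence a = g sinθ/(1+k) = 9.81×sin20.3°/1.667 = 2.042 m/s².
Starting from rest, L = ½at², so t = √(2L/a) = √(2×2.25/2.042) ≈ 1.48 s.

t ≈ 1.48 s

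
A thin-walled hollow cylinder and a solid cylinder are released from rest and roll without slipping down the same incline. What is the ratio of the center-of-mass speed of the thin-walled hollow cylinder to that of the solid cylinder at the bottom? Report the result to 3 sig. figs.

Each satisfies Mgh = ½(1+k)Mv² with k = I/(MR²), so v ∝ 1/√(1+k).
For the thin-walled hollow cylinder k = 1; for the solid cylinder k = 0.5.
v₁/v₂ = √((1+k₂)/(1+k₁)) = √(1.5/2) ≈ 0.866.

v_ratio ≈ 0.866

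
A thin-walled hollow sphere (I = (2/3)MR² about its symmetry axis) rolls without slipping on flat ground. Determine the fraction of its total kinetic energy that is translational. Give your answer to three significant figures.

Here I = (2/3)MR², so the shape factor k = I/(MR²) = 2/3.
With ω = v/R, KE_trans = ½Mv² and KE_rot = ½Iω² = ½kMv², so KE_total = ½(1+k)Mv².
The translational fraction is therefore 1/(1+k) = 1/1.667 ≈ 0.600.

fraction ≈ 0.600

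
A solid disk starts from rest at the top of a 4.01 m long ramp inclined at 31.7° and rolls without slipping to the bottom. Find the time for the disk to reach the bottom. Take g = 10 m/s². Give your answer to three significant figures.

With I = (1/2)MR², the ratio k = I/(MR²) is 0.5.
Translational: Mg sinθ − f = Ma. Rotational about the CM: fR = Iα = kMRa, so f = kMa.
Hence a = g sinθ/(1+k) = 10×sin31.7°/1.5 = 3.503 m/s².
Starting from rest, L = ½at², so t = √(2L/a) = √(2×4.01/3.503) ≈ 1.51 s.

t ≈ 1.51 s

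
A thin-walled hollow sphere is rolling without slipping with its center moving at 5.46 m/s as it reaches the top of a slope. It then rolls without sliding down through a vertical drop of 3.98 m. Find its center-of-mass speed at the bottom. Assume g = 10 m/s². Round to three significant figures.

With I = (2/3)MR², the ratio k = I/(MR²) is 2/3.
Pure rolling means v = ωR; then KE = ½Mv² + ½I(v/R)² = ½(1+k)Mv² = (5/6)Mv².
Conserving energy between top and bottom: (5/6)Mv² = (5/6)Mv₀² + Mgh, hence v² = v₀² + 2gh/(1+k).
v = √(5.46² + 2×10×3.98/1.667) = √77.57 ≈ 8.81 m/s.

v ≈ 8.81 m/s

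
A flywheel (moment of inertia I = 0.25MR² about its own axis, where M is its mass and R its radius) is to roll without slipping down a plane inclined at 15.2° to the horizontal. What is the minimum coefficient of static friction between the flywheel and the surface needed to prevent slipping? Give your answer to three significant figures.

The moment of inertia is 0.25MR², giving k ≡ I/(MR²) = 0.25.
Along the incline Mg sinθ − f = Ma, and torque about the center fR = Iα = kMR²(a/R) gives f = kMa.
These give a = g sinθ/(1+k) and the required friction f = kMg sinθ/(1+k).
The normal force is N = Mg cosθ, so μ_min = f/N = k tanθ/(1+k).
μ_min = 0.25 × tan15.2° / 1.25 ≈ 0.0543.

μ_min ≈ 0.0543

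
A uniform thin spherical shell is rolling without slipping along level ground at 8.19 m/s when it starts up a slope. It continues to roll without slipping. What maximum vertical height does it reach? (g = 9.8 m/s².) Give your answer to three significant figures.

h ≈ 5.70 m

Here I = (2/3)MR², so the shape factor k = I/(MR²) = 2/3.
Pure rolling means v = ωR; then KE = ½Mv² + ½I(v/R)² = ½(1+k)Mv² = (5/6)Mv².
At the top the kinetic energy is zero, so (5/6)Mv₀² = Mgh.
Thus h = (1+k)v₀²/(2g) = 1.667 × 8.19² / (2 × 9.8) ≈ 5.70 m.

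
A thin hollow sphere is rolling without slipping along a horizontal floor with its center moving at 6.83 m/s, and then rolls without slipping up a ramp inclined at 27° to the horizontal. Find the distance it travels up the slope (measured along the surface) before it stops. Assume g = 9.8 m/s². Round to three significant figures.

d ≈ 8.74 m

With I = (2/3)MR², the ratio k = I/(MR²) is 2/3.
Rolling without slipping gives ω = v/R, so the total kinetic energy is ½Mv² + ½Iω² = ½(1+k)Mv² = (5/6)Mv².
Setting this equal to Mgh gives the vertical rise h = (1+k)v₀²/(2g) = 1.667×6.83²/(2×9.8) = 3.967 m.
The distance along the slope is d = h/sinθ = 3.967/sin27° ≈ 8.74 m.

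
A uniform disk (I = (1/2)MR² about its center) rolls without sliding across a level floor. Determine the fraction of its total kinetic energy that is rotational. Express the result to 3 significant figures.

fraction ≈ 0.333

Here I = (1/2)MR², so the shape factor k = I/(MR²) = 0.5.
With ω = v/R, KE_trans = ½Mv² and KE_rot = ½Iω² = ½kMv², so KE_total = ½(1+k)Mv².
The rotational fraction is therefore k/(1+k) = 0.5/1.5 ≈ 0.333.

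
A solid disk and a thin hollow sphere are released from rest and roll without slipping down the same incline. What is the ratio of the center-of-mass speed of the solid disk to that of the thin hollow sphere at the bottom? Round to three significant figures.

v_ratio ≈ 1.05

Each satisfies Mgh = ½(1+k)Mv² with k = I/(MR²), so v ∝ 1/√(1+k).
For the solid disk k = 0.5; for the thin hollow sphere k = 2/3.
v₁/v₂ = √((1+k₂)/(1+k₁)) = √(1.667/1.5) ≈ 1.05.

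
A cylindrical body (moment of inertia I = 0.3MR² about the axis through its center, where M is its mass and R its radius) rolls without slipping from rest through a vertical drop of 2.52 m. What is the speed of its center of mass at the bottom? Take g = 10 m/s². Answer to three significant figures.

The moment of inertia is 0.3MR², giving k ≡ I/(MR²) = 0.3.
Since it rolls without slipping, ω = v/R and KE = ½Mv² + ½Iω² = ½(1+k)Mv² = (13/20)Mv².
Setting Mgh = (13/20)Mv² gives v = √(2gh/(1+k)) = √(2·10·2.52/1.3) ≈ 6.23 m/s.

v ≈ 6.23 m/s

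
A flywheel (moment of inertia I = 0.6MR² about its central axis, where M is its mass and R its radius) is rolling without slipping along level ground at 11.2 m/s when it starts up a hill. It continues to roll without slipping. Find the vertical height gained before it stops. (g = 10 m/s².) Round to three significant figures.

h ≈ 10.0 m

For this body I = 0.6MR², i.e. k = I/(MR²) = 0.6.
The rolling condition ω = v/R makes the rotational term ½I(v/R)² = ½kMv², so KE_total = ½(1+k)Mv² = (4/5)Mv².
At the top the kinetic energy is zero, so (4/5)Mv₀² = Mgh.
Thus h = (1+k)v₀²/(2g) = 1.6 × 11.2² / (2 × 10) ≈ 10.0 m.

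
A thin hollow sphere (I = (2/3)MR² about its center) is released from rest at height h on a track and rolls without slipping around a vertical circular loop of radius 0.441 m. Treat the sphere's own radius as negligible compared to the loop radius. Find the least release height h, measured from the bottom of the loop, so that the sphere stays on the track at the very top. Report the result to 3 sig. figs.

The moment of inertia is (2/3)MR², giving k ≡ I/(MR²) = 2/3.
At the top, contact is just lost when gravity alone supplies the centripetal force: Mg = Mv_top²/r, i.e. v_top² = gr.
With ω = v/R, the kinetic energy at speed v is ½(1+k)Mv² = (5/6)Mv².
Energy conservation from release (height h) to the top (height 2r): Mgh = Mg(2r) + (5/6)M·gr.
Thus h_min = 2r + (1+k)r/2 = r(2 + 1.667/2) = 0.441 × 2.833 ≈ 1.25 m.

h_min ≈ 1.25 m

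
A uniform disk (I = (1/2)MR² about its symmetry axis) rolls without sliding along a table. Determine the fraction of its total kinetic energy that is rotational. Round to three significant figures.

fraction ≈ 0.333

The moment of inertia is (1/2)MR², giving k ≡ I/(MR²) = 0.5.
With ω = v/R, KE_trans = ½Mv² and KE_rot = ½Iω² = ½kMv², so KE_total = ½(1+k)Mv².
The rotational fraction is therefore k/(1+k) = 0.5/1.5 ≈ 0.333.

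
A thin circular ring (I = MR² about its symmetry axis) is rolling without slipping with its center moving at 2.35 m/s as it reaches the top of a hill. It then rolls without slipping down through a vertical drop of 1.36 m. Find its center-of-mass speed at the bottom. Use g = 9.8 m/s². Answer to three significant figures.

v ≈ 4.34 m/s

With I = MR², the ratio k = I/(MR²) is 1.
Rolling without slipping gives ω = v/R, so the total kinetic energy is ½Mv² + ½Iω² = ½(1+k)Mv² = Mv².
Conserving energy between top and bottom: Mv² = Mv₀² + Mgh, hence v² = v₀² + 2gh/(1+k).
v = √(2.35² + 2×9.8×1.36/2) = √18.85 ≈ 4.34 m/s.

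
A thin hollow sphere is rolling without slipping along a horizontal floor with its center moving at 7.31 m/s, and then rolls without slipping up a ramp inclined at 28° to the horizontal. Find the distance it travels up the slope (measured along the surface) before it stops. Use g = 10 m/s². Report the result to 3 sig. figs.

d ≈ 9.49 m

The moment of inertia is (2/3)MR², giving k ≡ I/(MR²) = 2/3.
Pure rolling means v = ωR; then KE = ½Mv² + ½I(v/R)² = ½(1+k)Mv² = (5/6)Mv².
Setting this equal to Mgh gives the vertical rise h = (1+k)v₀²/(2g) = 1.667×7.31²/(2×10) = 4.453 m.
The distance along the slope is d = h/sinθ = 4.453/sin28° ≈ 9.49 m.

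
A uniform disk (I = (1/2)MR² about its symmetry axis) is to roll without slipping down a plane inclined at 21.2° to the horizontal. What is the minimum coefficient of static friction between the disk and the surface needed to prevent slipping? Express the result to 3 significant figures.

μ_min ≈ 0.129

The moment of inertia is (1/2)MR², giving k ≡ I/(MR²) = 0.5.
Along the incline Mg sinθ − f = Ma, and torque about the center fR = Iα = kMR²(a/R) gives f = kMa.
These give a = g sinθ/(1+k) and the required friction f = kMg sinθ/(1+k).
With N = Mg cosθ, the no-slip condition f ≤ μN gives μ_min = f/N = k tanθ/(1+k).
μ_min = 0.5 × tan21.2° / 1.5 ≈ 0.129.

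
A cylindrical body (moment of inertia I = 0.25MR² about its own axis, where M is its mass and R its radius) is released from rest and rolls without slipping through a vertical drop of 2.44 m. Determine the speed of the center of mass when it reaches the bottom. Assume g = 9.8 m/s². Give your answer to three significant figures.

v ≈ 6.19 m/s

With I = 0.25MR², the ratio k = I/(MR²) is 0.25.
Since it rolls without slipping, ω = v/R and KE = ½Mv² + ½Iω² = ½(1+k)Mv² = (5/8)Mv².
Energy conservation: Mgh = (5/8)Mv², so v = √(2gh/(1+k)) = √(2 × 9.8 × 2.44 / 1.25) ≈ 6.19 m/s.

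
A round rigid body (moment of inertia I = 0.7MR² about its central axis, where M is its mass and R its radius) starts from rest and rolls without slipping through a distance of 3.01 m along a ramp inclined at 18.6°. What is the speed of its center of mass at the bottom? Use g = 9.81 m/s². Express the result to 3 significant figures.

v ≈ 3.33 m/s

For this body I = 0.7MR², i.e. k = I/(MR²) = 0.7.
Since it rolls without slipping, ω = v/R and KE = ½Mv² + ½Iω² = ½(1+k)Mv² = (17/20)Mv².
The vertical drop is h = L sinθ = 3.01 × sin18.6° = 0.9601 m.
Energy conservation: Mgh = (17/20)Mv², so v = √(2gh/(1+k)) = √(2 × 9.81 × 0.9601 / 1.7) ≈ 3.33 m/s.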